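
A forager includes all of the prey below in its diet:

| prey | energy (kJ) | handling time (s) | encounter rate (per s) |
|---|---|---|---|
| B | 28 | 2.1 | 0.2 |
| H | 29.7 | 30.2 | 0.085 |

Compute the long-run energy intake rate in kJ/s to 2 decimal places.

2.04 kJ/s

R = (0.2×28 + 0.085×29.7) / (1 + 0.2×2.1 + 0.085×30.2) = 8.125/3.987 = 2.038 kJ/s.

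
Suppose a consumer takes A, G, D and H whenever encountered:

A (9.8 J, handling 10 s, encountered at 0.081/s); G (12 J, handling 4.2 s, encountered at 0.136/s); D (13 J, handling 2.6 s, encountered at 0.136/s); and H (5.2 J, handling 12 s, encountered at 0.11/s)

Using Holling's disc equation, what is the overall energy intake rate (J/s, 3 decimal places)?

1.175 J/s

R = (0.081×9.8 + 0.136×12 + 0.136×13 + 0.11×5.2) / (1 + 0.081×10 + 0.136×4.2 + 0.136×2.6 + 0.11×12) = 4.766/4.055 = 1.175 J/s.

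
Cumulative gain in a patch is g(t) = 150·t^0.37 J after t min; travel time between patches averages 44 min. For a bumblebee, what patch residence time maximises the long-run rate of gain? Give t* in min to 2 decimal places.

By the marginal value theorem, leave when the instantaneous gain rate g'(t) equals the habitat-wide average g(t)/(T + t).
g'(t) = 0.37·150·t^-0.63. Setting 0.37·150·t^-0.63 = 150·t^0.37/(44+t) gives 0.37(44+t) = t, so 0.63·t = 0.37×44.
t* = 0.37×44/0.63 = 25.84 min.

25.84 min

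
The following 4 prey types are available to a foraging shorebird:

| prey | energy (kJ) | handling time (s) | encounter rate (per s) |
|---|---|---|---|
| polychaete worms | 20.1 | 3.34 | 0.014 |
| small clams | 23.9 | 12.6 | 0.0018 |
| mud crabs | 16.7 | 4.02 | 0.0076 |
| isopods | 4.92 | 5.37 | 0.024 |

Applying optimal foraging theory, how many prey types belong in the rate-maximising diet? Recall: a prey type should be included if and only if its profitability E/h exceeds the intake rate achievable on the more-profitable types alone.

4

Profitabilities (E/h, kJ/s): polychaete worms 6.02, mud crabs 4.15, small clams 1.9, isopods 0.916. Add prey in this order while the next type's profitability exceeds the intake rate on those already taken.
Rate on top 1: 0.2688. mud crabs: 4.15 > 0.2688 → include.
Rate on top 2: 0.379. small clams: 1.9 > 0.379 → include.
Rate on top 3: 0.4103. isopods: 0.916 > 0.4103 → include.
Optimal diet: polychaete worms, mud crabs, small clams, isopods — 4 of 4 types.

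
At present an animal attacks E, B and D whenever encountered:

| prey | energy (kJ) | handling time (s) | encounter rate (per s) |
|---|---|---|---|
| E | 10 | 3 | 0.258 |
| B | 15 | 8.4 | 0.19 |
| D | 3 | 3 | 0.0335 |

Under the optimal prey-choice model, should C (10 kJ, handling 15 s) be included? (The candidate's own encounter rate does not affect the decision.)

On E, B and D alone, R = ΣλE/(1+Σλh) = 5.53/3.47 = 1.594 kJ/s.
C: E/h = 10/15 = 0.6667 kJ/s.
0.6667 < 1.594, so adding C would lower the average — exclude it.

No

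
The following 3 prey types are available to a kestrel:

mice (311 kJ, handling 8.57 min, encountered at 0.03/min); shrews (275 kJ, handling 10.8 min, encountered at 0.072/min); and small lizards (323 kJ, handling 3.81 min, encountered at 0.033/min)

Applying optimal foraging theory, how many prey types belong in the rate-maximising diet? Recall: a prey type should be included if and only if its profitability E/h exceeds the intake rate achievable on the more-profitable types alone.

E/h in descending order: small lizards 84.8, mice 36.3, shrews 25.5 kJ/min. The optimal diet is the largest prefix of this list for which every included type satisfies E_i/h_i > R on the types above it.
Rate on top 1: 9.469. mice: 36.3 > 9.469 → include.
Rate on top 2: 14.46. shrews: 25.5 > 14.46 → include.
Optimal diet: small lizards, mice, shrews — 3 of 3 types.

3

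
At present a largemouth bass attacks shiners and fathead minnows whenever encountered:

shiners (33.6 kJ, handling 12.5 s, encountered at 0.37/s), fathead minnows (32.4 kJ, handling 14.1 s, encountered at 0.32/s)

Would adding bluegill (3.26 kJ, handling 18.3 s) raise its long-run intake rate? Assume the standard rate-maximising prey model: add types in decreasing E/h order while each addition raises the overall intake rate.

No

Current rate: (0.37×33.6 + 0.32×32.4)/(1 + 0.37×12.5 + 0.32×14.1) = 2.249 kJ/s.
Profitability of bluegill: 3.26/18.3 = 0.1781 kJ/s.
0.1781 < 2.249, so adding bluegill would lower the average — exclude it.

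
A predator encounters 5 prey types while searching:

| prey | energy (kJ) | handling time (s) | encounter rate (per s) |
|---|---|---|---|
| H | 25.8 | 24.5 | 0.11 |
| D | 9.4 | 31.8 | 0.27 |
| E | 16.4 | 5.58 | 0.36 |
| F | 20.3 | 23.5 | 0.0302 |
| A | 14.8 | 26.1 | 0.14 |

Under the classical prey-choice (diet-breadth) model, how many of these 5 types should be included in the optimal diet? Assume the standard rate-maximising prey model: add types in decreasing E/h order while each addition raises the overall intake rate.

1

Rank by E/h (kJ/s): E 2.94, H 1.05, F 0.864, A 0.567, D 0.296. Include each in turn until the next type's E/h falls below the running intake rate.
Rate on top 1: 1.962. H: 1.05 < 1.962 → exclude; stop.
Optimal diet: E — 1 of 5 types.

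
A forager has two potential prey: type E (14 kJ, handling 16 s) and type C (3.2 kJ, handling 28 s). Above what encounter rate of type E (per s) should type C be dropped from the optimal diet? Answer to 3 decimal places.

The zero-one rule: include type C iff E₂/h₂ > λE₁/(1+λh₁). Equality gives the switch point.
λE₁h₂ = E₂ + λE₂h₁ ⇒ λ = E₂/(E₁h₂ − E₂h₁) = 3.2/(392 − 51.2) = 0.00939 per s.

0.009 per s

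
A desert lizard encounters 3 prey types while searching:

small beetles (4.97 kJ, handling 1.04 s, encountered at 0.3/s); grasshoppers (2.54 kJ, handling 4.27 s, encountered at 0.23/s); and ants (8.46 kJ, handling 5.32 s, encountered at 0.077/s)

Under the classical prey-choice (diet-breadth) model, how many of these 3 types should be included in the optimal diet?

2

Rank by E/h (kJ/s): small beetles 4.78, ants 1.59, grasshoppers 0.595. Include each in turn until the next type's E/h falls below the running intake rate.
Rate on top 1: 1.136. ants: 1.59 > 1.136 → include.
Rate on top 2: 1.244. grasshoppers: 0.595 < 1.244 → exclude; stop.
Optimal diet: small beetles, ants — 2 of 3 types.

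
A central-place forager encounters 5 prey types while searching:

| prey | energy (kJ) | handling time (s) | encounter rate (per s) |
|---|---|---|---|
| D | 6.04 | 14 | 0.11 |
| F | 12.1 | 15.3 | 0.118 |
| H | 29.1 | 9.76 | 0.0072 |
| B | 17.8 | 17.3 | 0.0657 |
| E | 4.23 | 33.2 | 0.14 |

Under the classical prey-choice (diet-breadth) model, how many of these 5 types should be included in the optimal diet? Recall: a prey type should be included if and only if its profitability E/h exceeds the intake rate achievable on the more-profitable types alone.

Rank by E/h (kJ/s): H 2.98, B 1.03, F 0.791, D 0.431, E 0.127. Include each in turn until the next type's E/h falls below the running intake rate.
Rate on top 1: 0.1958. B: 1.03 > 0.1958 → include.
Rate on top 2: 0.6249. F: 0.791 > 0.6249 → include.
Rate on top 3: 0.6995. D: 0.431 < 0.6995 → exclude; stop.
Optimal diet: H, B, F — 3 of 5 types.

3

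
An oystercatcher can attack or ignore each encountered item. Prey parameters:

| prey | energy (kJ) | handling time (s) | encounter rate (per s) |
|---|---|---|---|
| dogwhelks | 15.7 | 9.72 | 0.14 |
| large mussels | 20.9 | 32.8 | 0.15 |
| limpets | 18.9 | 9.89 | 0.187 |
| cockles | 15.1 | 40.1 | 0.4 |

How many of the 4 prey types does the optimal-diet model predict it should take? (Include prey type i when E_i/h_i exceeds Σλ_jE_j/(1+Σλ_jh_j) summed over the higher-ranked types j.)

Profitabilities (E/h, kJ/s): limpets 1.91, dogwhelks 1.62, large mussels 0.637, cockles 0.377. Add prey in this order while the next type's profitability exceeds the intake rate on those already taken.
Rate on top 1: 1.24. dogwhelks: 1.62 > 1.24 → include.
Rate on top 2: 1.362. large mussels: 0.637 < 1.362 → exclude; stop.
Optimal diet: limpets, dogwhelks — 2 of 4 types.

2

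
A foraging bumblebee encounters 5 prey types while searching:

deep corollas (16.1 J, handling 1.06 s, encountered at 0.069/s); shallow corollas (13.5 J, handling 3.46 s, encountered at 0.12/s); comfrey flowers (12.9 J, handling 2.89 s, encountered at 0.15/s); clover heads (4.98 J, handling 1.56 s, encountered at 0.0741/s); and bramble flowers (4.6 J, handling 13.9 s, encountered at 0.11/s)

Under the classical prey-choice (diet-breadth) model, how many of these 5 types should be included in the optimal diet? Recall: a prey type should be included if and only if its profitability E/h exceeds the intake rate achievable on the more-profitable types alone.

4

Rank by E/h (J/s): deep corollas 15.2, comfrey flowers 4.46, shallow corollas 3.9, clover heads 3.19, bramble flowers 0.331. Include each in turn until the next type's E/h falls below the running intake rate.
Rate on top 1: 1.035. comfrey flowers: 4.46 > 1.035 → include.
Rate on top 2: 2.022. shallow corollas: 3.9 > 2.022 → include.
Rate on top 3: 2.428. clover heads: 3.19 > 2.428 → include.
Rate on top 4: 2.471. bramble flowers: 0.331 < 2.471 → exclude; stop.
Optimal diet: deep corollas, comfrey flowers, shallow corollas, clover heads — 4 of 5 types.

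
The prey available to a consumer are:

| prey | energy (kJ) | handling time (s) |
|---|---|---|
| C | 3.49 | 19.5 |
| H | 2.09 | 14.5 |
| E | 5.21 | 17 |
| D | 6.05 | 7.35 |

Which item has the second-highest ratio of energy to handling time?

E

In descending order of E/h:
D: 6.05/7.35 = 0.823 kJ/s
E: 5.21/17 = 0.306 kJ/s
C: 3.49/19.5 = 0.179 kJ/s
H: 2.09/14.5 = 0.144 kJ/s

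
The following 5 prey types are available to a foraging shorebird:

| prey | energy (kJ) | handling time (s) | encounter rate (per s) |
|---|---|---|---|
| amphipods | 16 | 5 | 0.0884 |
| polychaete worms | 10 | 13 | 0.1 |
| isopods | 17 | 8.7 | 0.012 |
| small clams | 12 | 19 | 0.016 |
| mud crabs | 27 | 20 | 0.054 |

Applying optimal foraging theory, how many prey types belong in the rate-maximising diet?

Rank by E/h (kJ/s): amphipods 3.2, isopods 1.95, mud crabs 1.35, polychaete worms 0.769, small clams 0.632. Include each in turn until the next type's E/h falls below the running intake rate.
Rate on top 1: 0.9809. isopods: 1.95 > 0.9809 → include.
Rate on top 2: 1.047. mud crabs: 1.35 > 1.047 → include.
Rate on top 3: 1.171. polychaete worms: 0.769 < 1.171 → exclude; stop.
Optimal diet: amphipods, isopods, mud crabs — 3 of 5 types.

3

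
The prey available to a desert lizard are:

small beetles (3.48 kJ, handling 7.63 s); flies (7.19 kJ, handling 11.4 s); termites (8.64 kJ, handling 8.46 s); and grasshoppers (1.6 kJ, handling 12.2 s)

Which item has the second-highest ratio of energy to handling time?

flies

Profitability E/h (kJ/s): small beetles = 3.48/7.63 = 0.456, flies = 7.19/11.4 = 0.631, termites = 8.64/8.46 = 1.02, grasshoppers = 1.6/12.2 = 0.131.
Ranked: termites > flies > small beetles > grasshoppers.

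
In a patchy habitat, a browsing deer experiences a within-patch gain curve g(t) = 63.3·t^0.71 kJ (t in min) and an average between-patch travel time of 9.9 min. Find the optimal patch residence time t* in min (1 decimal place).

Maximise g(t)/(T+t): set derivative to zero → g'(t)(T+t) = g(t).
g'(t) = 0.71·63.3·t^-0.29. Setting 0.71·63.3·t^-0.29 = 63.3·t^0.71/(9.9+t) gives 0.71(9.9+t) = t, so 0.29·t = 0.71×9.9.
t* = 0.71×9.9/0.29 = 24.24 min.

24.2 min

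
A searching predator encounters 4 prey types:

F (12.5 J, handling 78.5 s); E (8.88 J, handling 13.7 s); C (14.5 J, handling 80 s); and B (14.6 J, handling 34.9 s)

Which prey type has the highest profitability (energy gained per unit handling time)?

E

Profitability E/h (J/s): F = 12.5/78.5 = 0.159, E = 8.88/13.7 = 0.648, C = 14.5/80 = 0.181, B = 14.6/34.9 = 0.418.
Ranked: E > B > C > F.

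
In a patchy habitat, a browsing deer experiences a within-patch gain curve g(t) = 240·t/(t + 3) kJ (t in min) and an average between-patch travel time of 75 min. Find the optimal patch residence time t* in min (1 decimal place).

Optimal t* satisfies g'(t*) = g(t*)/(T + t*).
g'(t) = 240·3/(t + 3)². Setting 240·3/(t+3)² = 240t/[(t+3)(75+t)] gives 3(75+t) = t(t+3), so t² = 3×75 = 225.
t* = √225 = 15 min.

15.0 min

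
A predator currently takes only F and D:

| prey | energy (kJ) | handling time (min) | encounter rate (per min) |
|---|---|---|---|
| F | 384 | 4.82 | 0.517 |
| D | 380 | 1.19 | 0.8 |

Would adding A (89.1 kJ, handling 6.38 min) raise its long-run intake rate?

On F and D alone, R = ΣλE/(1+Σλh) = 502.5/4.444 = 113.1 kJ/min.
A: E/h = 89.1/6.38 = 13.97 kJ/min.
Since 13.97 < R, time spent handling A is better spent searching.

No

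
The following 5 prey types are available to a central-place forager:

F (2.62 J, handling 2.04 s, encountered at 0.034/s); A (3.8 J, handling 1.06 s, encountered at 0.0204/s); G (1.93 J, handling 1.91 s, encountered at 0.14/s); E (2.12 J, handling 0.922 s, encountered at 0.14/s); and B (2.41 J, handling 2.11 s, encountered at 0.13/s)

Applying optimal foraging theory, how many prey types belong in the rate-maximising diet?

5

Profitabilities (E/h, J/s): A 3.58, E 2.3, F 1.28, B 1.14, G 1.01. Add prey in this order while the next type's profitability exceeds the intake rate on those already taken.
Rate on top 1: 0.07588. E: 2.3 > 0.07588 → include.
Rate on top 2: 0.3253. F: 1.28 > 0.3253 → include.
Rate on top 3: 0.3798. B: 1.14 > 0.3798 → include.
Rate on top 4: 0.5198. G: 1.01 > 0.5198 → include.
Optimal diet: A, E, F, B, G — 5 of 5 types.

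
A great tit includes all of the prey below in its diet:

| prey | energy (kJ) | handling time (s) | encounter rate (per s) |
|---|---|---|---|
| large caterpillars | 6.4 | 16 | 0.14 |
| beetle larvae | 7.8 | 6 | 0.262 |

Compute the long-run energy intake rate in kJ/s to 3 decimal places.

0.611 kJ/s

R = (0.14×6.4 + 0.262×7.8) / (1 + 0.14×16 + 0.262×6) = 2.94/4.812 = 0.6109 kJ/s.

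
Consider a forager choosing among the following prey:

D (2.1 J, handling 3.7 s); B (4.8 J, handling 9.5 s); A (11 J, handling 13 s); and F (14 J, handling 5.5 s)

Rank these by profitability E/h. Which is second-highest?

A

In descending order of E/h:
F: 14/5.5 = 2.55 J/s
A: 11/13 = 0.846 J/s
D: 2.1/3.7 = 0.568 J/s
B: 4.8/9.5 = 0.505 J/s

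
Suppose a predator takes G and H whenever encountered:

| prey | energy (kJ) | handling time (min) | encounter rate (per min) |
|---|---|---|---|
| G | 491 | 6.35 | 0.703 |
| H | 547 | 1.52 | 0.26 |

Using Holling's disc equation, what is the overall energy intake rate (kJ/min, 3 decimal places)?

83.184 kJ/min

R = (0.703×491 + 0.26×547) / (1 + 0.703×6.35 + 0.26×1.52) = 487.4/5.859 = 83.18 kJ/min.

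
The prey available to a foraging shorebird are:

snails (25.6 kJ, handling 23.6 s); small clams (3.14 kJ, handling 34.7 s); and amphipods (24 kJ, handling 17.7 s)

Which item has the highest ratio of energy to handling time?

amphipods

Profitability E/h (kJ/s): snails = 25.6/23.6 = 1.08, small clams = 3.14/34.7 = 0.0905, amphipods = 24/17.7 = 1.36.
Ranked: amphipods > snails > small clams.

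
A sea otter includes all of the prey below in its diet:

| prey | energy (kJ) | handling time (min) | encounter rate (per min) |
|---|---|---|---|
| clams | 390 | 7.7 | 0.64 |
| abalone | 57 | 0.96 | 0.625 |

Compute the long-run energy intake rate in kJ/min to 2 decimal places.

43.69 kJ/min

R = (0.64×390 + 0.625×57) / (1 + 0.64×7.7 + 0.625×0.96) = 285.2/6.528 = 43.69 kJ/min.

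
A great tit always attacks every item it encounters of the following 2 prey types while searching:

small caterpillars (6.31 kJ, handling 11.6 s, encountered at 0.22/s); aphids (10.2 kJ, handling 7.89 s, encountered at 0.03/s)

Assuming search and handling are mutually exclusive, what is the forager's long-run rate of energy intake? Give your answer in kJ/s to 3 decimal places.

R = Σλ_iE_i / (1 + Σλ_ih_i)
Numerator: 0.22×6.31 + 0.03×10.2 = 1.694
Denominator: 1 + 0.22×11.6 + 0.03×7.89 = 3.789
R = 1.694/3.789 = 0.4472 kJ/s

0.447 kJ/s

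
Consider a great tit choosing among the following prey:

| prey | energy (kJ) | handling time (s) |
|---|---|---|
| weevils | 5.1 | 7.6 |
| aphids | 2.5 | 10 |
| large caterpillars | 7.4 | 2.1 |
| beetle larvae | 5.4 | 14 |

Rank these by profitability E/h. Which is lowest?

In descending order of E/h:
large caterpillars: 7.4/2.1 = 3.52 kJ/s
weevils: 5.1/7.6 = 0.671 kJ/s
beetle larvae: 5.4/14 = 0.386 kJ/s
aphids: 2.5/10 = 0.25 kJ/s

aphids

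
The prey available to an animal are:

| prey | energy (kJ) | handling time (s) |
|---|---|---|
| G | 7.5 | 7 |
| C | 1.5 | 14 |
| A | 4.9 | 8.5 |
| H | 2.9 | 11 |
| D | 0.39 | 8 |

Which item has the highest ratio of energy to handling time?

G

Profitability E/h (kJ/s): G = 7.5/7 = 1.07, C = 1.5/14 = 0.107, A = 4.9/8.5 = 0.576, H = 2.9/11 = 0.264, D = 0.39/8 = 0.0488.
Ranked: G > A > H > C > D.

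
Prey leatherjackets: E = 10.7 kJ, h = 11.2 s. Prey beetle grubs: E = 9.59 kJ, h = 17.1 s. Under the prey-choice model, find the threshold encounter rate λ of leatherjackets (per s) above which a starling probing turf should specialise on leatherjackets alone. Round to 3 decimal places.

At the threshold, the rate on leatherjackets alone equals the profitability of beetle grubs: λ·10.7/(1 + λ·11.2) = 9.59/17.1 = 0.5608.
Rearranging, λ(10.7 − 0.5608×11.2) = 0.5608, so λ = 0.5608/4.419 = 0.1269 per s.

0.127 per s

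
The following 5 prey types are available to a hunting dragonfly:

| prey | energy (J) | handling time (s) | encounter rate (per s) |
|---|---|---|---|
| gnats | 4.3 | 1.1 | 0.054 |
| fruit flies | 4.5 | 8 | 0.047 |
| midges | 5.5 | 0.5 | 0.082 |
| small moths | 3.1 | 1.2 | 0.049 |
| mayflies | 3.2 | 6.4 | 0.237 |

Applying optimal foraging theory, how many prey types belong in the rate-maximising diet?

3

E/h in descending order: midges 11, gnats 3.91, small moths 2.58, fruit flies 0.562, mayflies 0.5 J/s. The optimal diet is the largest prefix of this list for which every included type satisfies E_i/h_i > R on the types above it.
Rate on top 1: 0.4332. gnats: 3.91 > 0.4332 → include.
Rate on top 2: 0.6209. small moths: 2.58 > 0.6209 → include.
Rate on top 3: 0.7204. fruit flies: 0.562 < 0.7204 → exclude; stop.
Optimal diet: midges, gnats, small moths — 3 of 5 types.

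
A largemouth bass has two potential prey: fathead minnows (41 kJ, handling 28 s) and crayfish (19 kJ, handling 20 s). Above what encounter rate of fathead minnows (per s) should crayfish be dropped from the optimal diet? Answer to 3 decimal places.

At the threshold, the rate on fathead minnows alone equals the profitability of crayfish: λ·41/(1 + λ·28) = 19/20 = 0.95.
Rearranging, λ(41 − 0.95×28) = 0.95, so λ = 0.95/14.4 = 0.06597 per s.

0.066 per s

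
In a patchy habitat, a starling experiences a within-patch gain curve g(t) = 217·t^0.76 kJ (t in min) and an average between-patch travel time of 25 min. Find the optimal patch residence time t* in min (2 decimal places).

79.17 min

Optimal t* satisfies g'(t*) = g(t*)/(T + t*).
g'(t) = 0.76·217·t^-0.24. Setting 0.76·217·t^-0.24 = 217·t^0.76/(25+t) gives 0.76(25+t) = t, so 0.24·t = 0.76×25.
t* = 0.76×25/0.24 = 79.17 min.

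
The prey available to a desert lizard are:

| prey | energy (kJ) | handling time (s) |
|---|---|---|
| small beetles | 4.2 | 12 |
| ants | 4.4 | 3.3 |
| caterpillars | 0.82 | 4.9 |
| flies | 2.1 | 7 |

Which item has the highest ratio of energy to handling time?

ants

In descending order of E/h:
ants: 4.4/3.3 = 1.33 kJ/s
small beetles: 4.2/12 = 0.35 kJ/s
flies: 2.1/7 = 0.3 kJ/s
caterpillars: 0.82/4.9 = 0.167 kJ/s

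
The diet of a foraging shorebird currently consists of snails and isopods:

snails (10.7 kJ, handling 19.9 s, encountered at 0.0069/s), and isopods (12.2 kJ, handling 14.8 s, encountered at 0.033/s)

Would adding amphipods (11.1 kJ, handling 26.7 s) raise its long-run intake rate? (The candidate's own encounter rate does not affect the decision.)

Yes

On snails and isopods alone, R = ΣλE/(1+Σλh) = 0.4764/1.626 = 0.2931 kJ/s.
Profitability of amphipods: 11.1/26.7 = 0.4157 kJ/s.
0.4157 > 0.2931, so adding amphipods raises the average — include it.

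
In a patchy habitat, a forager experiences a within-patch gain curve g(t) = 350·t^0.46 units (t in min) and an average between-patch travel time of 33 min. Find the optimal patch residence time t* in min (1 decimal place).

28.1 min

Maximise g(t)/(T+t): set derivative to zero → g'(t)(T+t) = g(t).
g'(t) = 0.46·350·t^-0.54. Setting 0.46·350·t^-0.54 = 350·t^0.46/(33+t) gives 0.46(33+t) = t, so 0.54·t = 0.46×33.
t* = 0.46×33/0.54 = 28.11 min.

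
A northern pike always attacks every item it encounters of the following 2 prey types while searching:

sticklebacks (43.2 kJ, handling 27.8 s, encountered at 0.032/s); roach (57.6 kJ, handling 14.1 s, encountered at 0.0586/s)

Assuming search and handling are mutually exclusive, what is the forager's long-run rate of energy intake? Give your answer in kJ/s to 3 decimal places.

1.752 kJ/s

R = Σλ_iE_i / (1 + Σλ_ih_i)
Numerator: 0.032×43.2 + 0.0586×57.6 = 4.758
Denominator: 1 + 0.032×27.8 + 0.0586×14.1 = 2.716
R = 4.758/2.716 = 1.752 kJ/s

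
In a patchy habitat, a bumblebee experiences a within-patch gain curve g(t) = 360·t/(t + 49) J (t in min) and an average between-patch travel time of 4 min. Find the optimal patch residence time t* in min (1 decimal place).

By the marginal value theorem, leave when the instantaneous gain rate g'(t) equals the habitat-wide average g(t)/(T + t).
g'(t) = 360·49/(t + 49)². Setting 360·49/(t+49)² = 360t/[(t+49)(4+t)] gives 49(4+t) = t(t+49), so t² = 49×4 = 196.
t* = √196 = 14 min.

14.0 min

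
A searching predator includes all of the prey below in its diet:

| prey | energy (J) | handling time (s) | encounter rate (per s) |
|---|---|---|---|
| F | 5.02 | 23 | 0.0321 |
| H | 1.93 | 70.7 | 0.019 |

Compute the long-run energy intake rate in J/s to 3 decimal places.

Energy encountered per unit search time: 0.0321×5.02 + 0.019×1.93 = 0.1978 J/s.
Handling time per unit search time: 0.0321×23 + 0.019×70.7 = 2.082.
Rate = 0.1978/(1 + 2.082) = 0.06419 J/s.

0.064 J/s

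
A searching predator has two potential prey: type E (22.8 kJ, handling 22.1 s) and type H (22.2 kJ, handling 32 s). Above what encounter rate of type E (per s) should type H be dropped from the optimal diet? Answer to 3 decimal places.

0.093 per s

Drop type H once their profitability E₂/h₂ falls below the rate achievable on type E alone: E₂/h₂ = λE₁/(1 + λh₁).
Solve for λ: λE₁h₂ = E₂(1 + λh₁) → λ(E₁h₂ − E₂h₁) = E₂ → λ = E₂/(E₁h₂ − E₂h₁).
λ = 22.2/(22.8×32 − 22.2×22.1) = 22.2/239 = 0.09289 per s.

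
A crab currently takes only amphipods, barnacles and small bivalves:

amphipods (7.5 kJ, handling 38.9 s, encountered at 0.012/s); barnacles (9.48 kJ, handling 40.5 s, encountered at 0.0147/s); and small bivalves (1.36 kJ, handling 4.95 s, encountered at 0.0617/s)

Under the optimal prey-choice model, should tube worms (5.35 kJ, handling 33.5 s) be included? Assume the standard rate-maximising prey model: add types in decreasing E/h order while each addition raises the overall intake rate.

On amphipods, barnacles and small bivalves alone, R = ΣλE/(1+Σλh) = 0.3133/2.368 = 0.1323 kJ/s.
Profitability of tube worms: 5.35/33.5 = 0.1597 kJ/s.
Since 0.1597 > R, including tube worms increases the long-run rate.

Yes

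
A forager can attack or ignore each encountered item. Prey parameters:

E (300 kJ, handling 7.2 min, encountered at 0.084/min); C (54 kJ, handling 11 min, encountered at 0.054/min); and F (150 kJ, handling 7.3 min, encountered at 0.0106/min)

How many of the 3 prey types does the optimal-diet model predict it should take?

2

Profitabilities (E/h, kJ/min): E 41.7, F 20.5, C 4.91. Add prey in this order while the next type's profitability exceeds the intake rate on those already taken.
Rate on top 1: 15.7. F: 20.5 > 15.7 → include.
Rate on top 2: 15.93. C: 4.91 < 15.93 → exclude; stop.
Optimal diet: E, F — 2 of 3 types.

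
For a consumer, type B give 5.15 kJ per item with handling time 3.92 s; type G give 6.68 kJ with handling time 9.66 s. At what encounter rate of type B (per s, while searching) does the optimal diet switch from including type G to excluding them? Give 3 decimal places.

Drop type G once their profitability E₂/h₂ falls below the rate achievable on type B alone: E₂/h₂ = λE₁/(1 + λh₁).
Solve for λ: λE₁h₂ = E₂(1 + λh₁) → λ(E₁h₂ − E₂h₁) = E₂ → λ = E₂/(E₁h₂ − E₂h₁).
λ = 6.68/(5.15×9.66 − 6.68×3.92) = 6.68/23.56 = 0.2835 per s.

0.283 per s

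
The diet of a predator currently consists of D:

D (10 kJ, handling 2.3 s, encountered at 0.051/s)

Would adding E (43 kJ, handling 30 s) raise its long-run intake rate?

Yes

Intake rate on the current diet: R = (0.051×10) / (1 + 0.051×2.3) = 0.51/1.117 = 0.4565 kJ/s.
Profitability of E: 43/30 = 1.433 kJ/s.
1.433 > 0.4565, so adding E raises the average — include it.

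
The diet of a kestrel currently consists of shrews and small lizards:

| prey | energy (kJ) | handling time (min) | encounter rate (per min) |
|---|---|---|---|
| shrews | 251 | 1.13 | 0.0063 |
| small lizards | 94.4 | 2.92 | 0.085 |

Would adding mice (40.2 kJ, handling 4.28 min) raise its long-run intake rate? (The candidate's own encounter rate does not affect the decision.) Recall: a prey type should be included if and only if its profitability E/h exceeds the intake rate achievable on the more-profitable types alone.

Yes

Current rate: (0.0063×251 + 0.085×94.4)/(1 + 0.0063×1.13 + 0.085×2.92) = 7.652 kJ/min.
Profitability of mice: 40.2/4.28 = 9.393 kJ/min.
9.393 > 7.652, so adding mice raises the average — include it.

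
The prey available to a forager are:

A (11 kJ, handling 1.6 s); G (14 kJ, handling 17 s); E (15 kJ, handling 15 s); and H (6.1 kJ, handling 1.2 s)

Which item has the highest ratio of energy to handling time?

In descending order of E/h:
A: 11/1.6 = 6.88 kJ/s
H: 6.1/1.2 = 5.08 kJ/s
E: 15/15 = 1 kJ/s
G: 14/17 = 0.824 kJ/s

A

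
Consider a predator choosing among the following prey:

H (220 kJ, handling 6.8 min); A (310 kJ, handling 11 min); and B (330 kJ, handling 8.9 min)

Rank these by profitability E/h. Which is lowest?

A

In descending order of E/h:
B: 330/8.9 = 37.1 kJ/min
H: 220/6.8 = 32.4 kJ/min
A: 310/11 = 28.2 kJ/min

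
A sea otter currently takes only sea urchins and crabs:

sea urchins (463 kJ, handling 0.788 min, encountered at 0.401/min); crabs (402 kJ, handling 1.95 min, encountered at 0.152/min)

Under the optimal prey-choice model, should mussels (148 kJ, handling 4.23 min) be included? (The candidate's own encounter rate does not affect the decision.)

No

Current rate: (0.401×463 + 0.152×402)/(1 + 0.401×0.788 + 0.152×1.95) = 153 kJ/min.
Profitability of mussels: 148/4.23 = 34.99 kJ/min.
34.99 < 153, so adding mussels would lower the average — exclude it.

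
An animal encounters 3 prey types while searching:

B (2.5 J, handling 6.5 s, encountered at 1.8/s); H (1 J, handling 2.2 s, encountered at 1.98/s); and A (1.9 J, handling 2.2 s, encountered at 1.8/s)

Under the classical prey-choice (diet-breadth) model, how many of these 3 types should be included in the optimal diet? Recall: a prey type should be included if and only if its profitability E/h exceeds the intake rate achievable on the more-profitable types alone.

Rank by E/h (J/s): A 0.864, H 0.455, B 0.385. Include each in turn until the next type's E/h falls below the running intake rate.
Rate on top 1: 0.6895. H: 0.455 < 0.6895 → exclude; stop.
Optimal diet: A — 1 of 3 types.

1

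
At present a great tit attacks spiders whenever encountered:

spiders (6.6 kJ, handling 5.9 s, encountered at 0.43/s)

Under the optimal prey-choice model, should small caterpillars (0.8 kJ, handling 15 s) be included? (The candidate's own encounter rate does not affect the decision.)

Current rate: (0.43×6.6)/(1 + 0.43×5.9) = 0.8024 kJ/s.
Profitability of small caterpillars: 0.8/15 = 0.05333 kJ/s.
0.05333 < 0.8024, so adding small caterpillars would lower the average — exclude it.

No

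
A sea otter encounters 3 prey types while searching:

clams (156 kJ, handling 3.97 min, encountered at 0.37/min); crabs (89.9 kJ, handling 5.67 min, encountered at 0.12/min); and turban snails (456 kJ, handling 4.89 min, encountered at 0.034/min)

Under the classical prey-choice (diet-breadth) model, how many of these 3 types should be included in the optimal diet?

2

Rank by E/h (kJ/min): turban snails 93.3, clams 39.3, crabs 15.9. Include each in turn until the next type's E/h falls below the running intake rate.
Rate on top 1: 13.29. clams: 39.3 > 13.29 → include.
Rate on top 2: 27.79. crabs: 15.9 < 27.79 → exclude; stop.
Optimal diet: turban snails, clams — 2 of 3 types.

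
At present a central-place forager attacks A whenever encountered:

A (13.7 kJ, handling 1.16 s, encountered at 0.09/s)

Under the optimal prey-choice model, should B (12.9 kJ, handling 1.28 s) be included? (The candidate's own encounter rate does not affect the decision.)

Yes

Intake rate on the current diet: R = (0.09×13.7) / (1 + 0.09×1.16) = 1.233/1.104 = 1.116 kJ/s.
Profitability of B: 12.9/1.28 = 10.08 kJ/s.
Since 10.08 > R, including B increases the long-run rate.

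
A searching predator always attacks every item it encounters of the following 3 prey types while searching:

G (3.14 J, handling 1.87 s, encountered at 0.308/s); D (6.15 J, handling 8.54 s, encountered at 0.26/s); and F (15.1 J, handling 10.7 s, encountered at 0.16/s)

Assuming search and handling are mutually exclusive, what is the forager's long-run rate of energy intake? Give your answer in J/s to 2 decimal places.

R = Σλ_iE_i / (1 + Σλ_ih_i)
Numerator: 0.308×3.14 + 0.26×6.15 + 0.16×15.1 = 4.982
Denominator: 1 + 0.308×1.87 + 0.26×8.54 + 0.16×10.7 = 5.508
R = 4.982/5.508 = 0.9045 J/s

0.90 J/s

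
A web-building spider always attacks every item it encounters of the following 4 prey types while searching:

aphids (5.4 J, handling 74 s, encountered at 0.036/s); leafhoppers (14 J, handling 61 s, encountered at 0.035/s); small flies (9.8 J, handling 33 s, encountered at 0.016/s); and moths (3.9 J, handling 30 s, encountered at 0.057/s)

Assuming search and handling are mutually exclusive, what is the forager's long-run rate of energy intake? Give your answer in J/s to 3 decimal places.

0.132 J/s

R = Σλ_iE_i / (1 + Σλ_ih_i)
Numerator: 0.036×5.4 + 0.035×14 + 0.016×9.8 + 0.057×3.9 = 1.064
Denominator: 1 + 0.036×74 + 0.035×61 + 0.016×33 + 0.057×30 = 8.037
R = 1.064/8.037 = 0.1323 J/s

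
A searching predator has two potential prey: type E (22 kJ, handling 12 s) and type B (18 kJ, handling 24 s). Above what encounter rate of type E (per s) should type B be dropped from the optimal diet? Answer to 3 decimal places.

0.058 per s

Drop type B once their profitability E₂/h₂ falls below the rate achievable on type E alone: E₂/h₂ = λE₁/(1 + λh₁).
Solve for λ: λE₁h₂ = E₂(1 + λh₁) → λ(E₁h₂ − E₂h₁) = E₂ → λ = E₂/(E₁h₂ − E₂h₁).
λ = 18/(22×24 − 18×12) = 18/312 = 0.05769 per s.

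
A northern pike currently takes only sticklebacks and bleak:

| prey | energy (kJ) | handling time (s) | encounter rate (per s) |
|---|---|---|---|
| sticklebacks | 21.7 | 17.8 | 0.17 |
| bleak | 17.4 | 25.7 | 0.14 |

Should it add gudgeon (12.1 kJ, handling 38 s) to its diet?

No

On sticklebacks and bleak alone, R = ΣλE/(1+Σλh) = 6.125/7.624 = 0.8034 kJ/s.
gudgeon: E/h = 12.1/38 = 0.3184 kJ/s.
Since 0.3184 < R, time spent handling gudgeon is better spent searching.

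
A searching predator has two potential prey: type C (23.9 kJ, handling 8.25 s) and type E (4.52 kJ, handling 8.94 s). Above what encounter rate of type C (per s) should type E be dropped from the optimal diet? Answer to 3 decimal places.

0.026 per s

At the threshold, the rate on type C alone equals the profitability of type E: λ·23.9/(1 + λ·8.25) = 4.52/8.94 = 0.5056.
Rearranging, λ(23.9 − 0.5056×8.25) = 0.5056, so λ = 0.5056/19.73 = 0.02563 per s.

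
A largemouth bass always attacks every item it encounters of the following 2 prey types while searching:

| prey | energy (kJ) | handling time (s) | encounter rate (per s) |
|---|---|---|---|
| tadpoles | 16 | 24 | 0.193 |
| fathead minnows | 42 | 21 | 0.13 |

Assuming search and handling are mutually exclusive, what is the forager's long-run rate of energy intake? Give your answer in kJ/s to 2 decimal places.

R = Σλ_iE_i / (1 + Σλ_ih_i)
Numerator: 0.193×16 + 0.13×42 = 8.548
Denominator: 1 + 0.193×24 + 0.13×21 = 8.362
R = 8.548/8.362 = 1.022 kJ/s

1.02 kJ/s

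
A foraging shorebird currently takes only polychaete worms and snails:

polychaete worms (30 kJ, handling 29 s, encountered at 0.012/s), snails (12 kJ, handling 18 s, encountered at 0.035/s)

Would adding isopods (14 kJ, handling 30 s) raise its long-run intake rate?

Yes

On polychaete worms and snails alone, R = ΣλE/(1+Σλh) = 0.78/1.978 = 0.3943 kJ/s.
isopods: E/h = 14/30 = 0.4667 kJ/s.
Since 0.4667 > R, including isopods increases the long-run rate.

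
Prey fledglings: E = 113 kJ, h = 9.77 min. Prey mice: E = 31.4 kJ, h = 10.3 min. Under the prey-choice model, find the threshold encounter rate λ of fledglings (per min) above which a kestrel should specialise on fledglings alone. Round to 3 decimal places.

Drop mice once their profitability E₂/h₂ falls below the rate achievable on fledglings alone: E₂/h₂ = λE₁/(1 + λh₁).
Solve for λ: λE₁h₂ = E₂(1 + λh₁) → λ(E₁h₂ − E₂h₁) = E₂ → λ = E₂/(E₁h₂ − E₂h₁).
λ = 31.4/(113×10.3 − 31.4×9.77) = 31.4/857.1 = 0.03663 per min.

0.037 per min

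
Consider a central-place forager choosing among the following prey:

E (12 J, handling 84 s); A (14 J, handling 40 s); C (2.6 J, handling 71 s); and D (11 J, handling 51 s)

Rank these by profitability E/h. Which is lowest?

Profitability E/h (J/s): E = 12/84 = 0.143, A = 14/40 = 0.35, C = 2.6/71 = 0.0366, D = 11/51 = 0.216.
Ranked: A > D > E > C.

C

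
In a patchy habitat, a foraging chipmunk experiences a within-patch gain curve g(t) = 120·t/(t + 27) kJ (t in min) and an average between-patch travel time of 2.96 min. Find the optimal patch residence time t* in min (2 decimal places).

8.94 min

Maximise g(t)/(T+t): set derivative to zero → g'(t)(T+t) = g(t).
g'(t) = 120·27/(t + 27)². Setting 120·27/(t+27)² = 120t/[(t+27)(2.96+t)] gives 27(2.96+t) = t(t+27), so t² = 27×2.96 = 79.92.
t* = √79.92 = 8.94 min.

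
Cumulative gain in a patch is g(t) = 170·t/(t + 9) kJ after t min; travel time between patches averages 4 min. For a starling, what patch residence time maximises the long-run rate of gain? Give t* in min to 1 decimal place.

6.0 min

Maximise g(t)/(T+t): set derivative to zero → g'(t)(T+t) = g(t).
g'(t) = 170·9/(t + 9)². Setting 170·9/(t+9)² = 170t/[(t+9)(4+t)] gives 9(4+t) = t(t+9), so t² = 9×4 = 36.
t* = √36 = 6 min.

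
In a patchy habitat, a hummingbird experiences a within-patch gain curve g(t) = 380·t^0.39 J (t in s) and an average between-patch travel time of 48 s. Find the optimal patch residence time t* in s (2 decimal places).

30.69 s

By the marginal value theorem, leave when the instantaneous gain rate g'(t) equals the habitat-wide average g(t)/(T + t).
g'(t) = 0.39·380·t^-0.61. Setting 0.39·380·t^-0.61 = 380·t^0.39/(48+t) gives 0.39(48+t) = t, so 0.61·t = 0.39×48.
t* = 0.39×48/0.61 = 30.69 s.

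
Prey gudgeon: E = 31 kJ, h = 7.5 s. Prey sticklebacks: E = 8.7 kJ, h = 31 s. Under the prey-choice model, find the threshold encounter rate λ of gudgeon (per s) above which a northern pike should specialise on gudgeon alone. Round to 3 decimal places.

0.010 per s

The zero-one rule: include sticklebacks iff E₂/h₂ > λE₁/(1+λh₁). Equality gives the switch point.
λE₁h₂ = E₂ + λE₂h₁ ⇒ λ = E₂/(E₁h₂ − E₂h₁) = 8.7/(961 − 65.25) = 0.009713 per s.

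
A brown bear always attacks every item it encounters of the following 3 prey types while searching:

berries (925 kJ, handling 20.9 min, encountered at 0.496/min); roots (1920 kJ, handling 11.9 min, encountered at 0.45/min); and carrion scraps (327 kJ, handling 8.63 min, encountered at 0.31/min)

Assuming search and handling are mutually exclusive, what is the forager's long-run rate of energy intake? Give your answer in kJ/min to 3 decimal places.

R = Σλ_iE_i / (1 + Σλ_ih_i)
Numerator: 0.496×925 + 0.45×1920 + 0.31×327 = 1424
Denominator: 1 + 0.496×20.9 + 0.45×11.9 + 0.31×8.63 = 19.4
R = 1424/19.4 = 73.42 kJ/min

73.423 kJ/min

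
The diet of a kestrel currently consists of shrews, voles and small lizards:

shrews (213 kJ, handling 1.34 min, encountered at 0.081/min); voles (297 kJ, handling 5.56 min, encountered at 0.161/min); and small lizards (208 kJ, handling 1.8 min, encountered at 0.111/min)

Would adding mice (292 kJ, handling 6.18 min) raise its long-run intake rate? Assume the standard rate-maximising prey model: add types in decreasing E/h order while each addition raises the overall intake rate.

On shrews, voles and small lizards alone, R = ΣλE/(1+Σλh) = 88.16/2.204 = 40.01 kJ/min.
mice: E/h = 292/6.18 = 47.25 kJ/min.
Since 47.25 > R, including mice increases the long-run rate.

Yes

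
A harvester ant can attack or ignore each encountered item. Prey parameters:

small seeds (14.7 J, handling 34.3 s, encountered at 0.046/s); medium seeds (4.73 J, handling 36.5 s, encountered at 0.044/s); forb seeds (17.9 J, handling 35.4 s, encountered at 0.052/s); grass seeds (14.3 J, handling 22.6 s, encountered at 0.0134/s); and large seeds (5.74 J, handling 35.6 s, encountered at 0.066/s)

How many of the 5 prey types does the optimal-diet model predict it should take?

Rank by E/h (J/s): grass seeds 0.633, forb seeds 0.506, small seeds 0.429, large seeds 0.161, medium seeds 0.13. Include each in turn until the next type's E/h falls below the running intake rate.
Rate on top 1: 0.1471. forb seeds: 0.506 > 0.1471 → include.
Rate on top 2: 0.357. small seeds: 0.429 > 0.357 → include.
Rate on top 3: 0.3809. large seeds: 0.161 < 0.3809 → exclude; stop.
Optimal diet: grass seeds, forb seeds, small seeds — 3 of 5 types.

3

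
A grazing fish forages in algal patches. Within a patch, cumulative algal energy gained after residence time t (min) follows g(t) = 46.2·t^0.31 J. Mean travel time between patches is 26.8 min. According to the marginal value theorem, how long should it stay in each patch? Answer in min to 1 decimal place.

12.0 min

Maximise g(t)/(T+t): set derivative to zero → g'(t)(T+t) = g(t).
g'(t) = 0.31·46.2·t^-0.69. Setting 0.31·46.2·t^-0.69 = 46.2·t^0.31/(26.8+t) gives 0.31(26.8+t) = t, so 0.69·t = 0.31×26.8.
t* = 0.31×26.8/0.69 = 12.04 min.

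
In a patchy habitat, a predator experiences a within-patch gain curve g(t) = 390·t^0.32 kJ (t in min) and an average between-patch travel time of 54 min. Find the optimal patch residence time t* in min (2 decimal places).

By the marginal value theorem, leave when the instantaneous gain rate g'(t) equals the habitat-wide average g(t)/(T + t).
g'(t) = 0.32·390·t^-0.68. Setting 0.32·390·t^-0.68 = 390·t^0.32/(54+t) gives 0.32(54+t) = t, so 0.68·t = 0.32×54.
t* = 0.32×54/0.68 = 25.41 min.

25.41 min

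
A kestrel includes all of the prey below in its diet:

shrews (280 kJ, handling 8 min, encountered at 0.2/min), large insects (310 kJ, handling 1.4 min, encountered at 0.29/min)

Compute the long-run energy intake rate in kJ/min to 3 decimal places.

Energy encountered per unit search time: 0.2×280 + 0.29×310 = 145.9 kJ/min.
Handling time per unit search time: 0.2×8 + 0.29×1.4 = 2.006.
Rate = 145.9/(1 + 2.006) = 48.54 kJ/min.

48.536 kJ/min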